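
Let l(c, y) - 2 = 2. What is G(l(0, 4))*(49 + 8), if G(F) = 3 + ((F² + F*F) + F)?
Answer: 2223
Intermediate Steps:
l(c, y) = 4 (l(c, y) = 2 + 2 = 4)
G(F) = 3 + F + 2*F² (G(F) = 3 + ((F² + F²) + F) = 3 + (2*F² + F) = 3 + (F + 2*F²) = 3 + F + 2*F²)
G(l(0, 4))*(49 + 8) = (3 + 4 + 2*4²)*(49 + 8) = (3 + 4 + 2*16)*57 = (3 + 4 + 32)*57 = 39*57 = 2223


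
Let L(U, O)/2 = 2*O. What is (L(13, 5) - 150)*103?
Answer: -13390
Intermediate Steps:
L(U, O) = 4*O (L(U, O) = 2*(2*O) = 4*O)
(L(13, 5) - 150)*103 = (4*5 - 150)*103 = (20 - 150)*103 = -130*103 = -13390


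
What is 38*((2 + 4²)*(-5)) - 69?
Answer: -3489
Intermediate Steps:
38*((2 + 4²)*(-5)) - 69 = 38*((2 + 16)*(-5)) - 69 = 38*(18*(-5)) - 69 = 38*(-90) - 69 = -3420 - 69 = -3489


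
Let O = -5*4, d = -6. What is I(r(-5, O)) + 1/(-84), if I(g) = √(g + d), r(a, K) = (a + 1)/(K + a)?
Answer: -1/84 + I*√146/5 ≈ -0.011905 + 2.4166*I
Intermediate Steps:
O = -20
r(a, K) = (1 + a)/(K + a)
I(g) = √(-6 + g) (I(g) = √(g - 6) = √(-6 + g))
I(r(-5, O)) + 1/(-84) = √(-6 + (1 - 5)/(-20 - 5)) + 1/(-84) = √(-6 - 4/(-25)) - 1/84 = √(-6 - 1/25*(-4)) - 1/84 = √(-6 + 4/25) - 1/84 = √(-146/25) - 1/84 = I*√146/5 - 1/84 = -1/84 + I*√146/5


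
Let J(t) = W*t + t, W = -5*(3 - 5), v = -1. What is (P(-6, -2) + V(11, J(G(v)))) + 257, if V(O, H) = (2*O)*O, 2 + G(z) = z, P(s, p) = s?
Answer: 493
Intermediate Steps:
W = 10 (W = -5*(-2) = 10)
G(z) = -2 + z
J(t) = 11*t (J(t) = 10*t + t = 11*t)
V(O, H) = 2*O**2
(P(-6, -2) + V(11, J(G(v)))) + 257 = (-6 + 2*11**2) + 257 = (-6 + 2*121) + 257 = (-6 + 242) + 257 = 236 + 257 = 493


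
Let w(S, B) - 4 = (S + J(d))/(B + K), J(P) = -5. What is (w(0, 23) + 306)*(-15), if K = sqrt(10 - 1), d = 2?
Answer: -120825/26 ≈ -4647.1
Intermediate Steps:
K = 3 (K = sqrt(9) = 3)
w(S, B) = 4 + (-5 + S)/(3 + B) (w(S, B) = 4 + (S - 5)/(B + 3) = 4 + (-5 + S)/(3 + B))
(w(0, 23) + 306)*(-15) = ((7 + 0 + 4*23)/(3 + 23) + 306)*(-15) = ((7 + 0 + 92)/26 + 306)*(-15) = ((1/26)*99 + 306)*(-15) = (99/26 + 306)*(-15) = (8055/26)*(-15) = -120825/26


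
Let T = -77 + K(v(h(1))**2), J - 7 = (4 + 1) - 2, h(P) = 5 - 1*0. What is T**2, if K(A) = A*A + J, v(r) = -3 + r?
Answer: 2601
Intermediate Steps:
h(P) = 5 (h(P) = 5 + 0 = 5)
J = 10 (J = 7 + ((4 + 1) - 2) = 7 + (5 - 2) = 7 + 3 = 10)
K(A) = 10 + A**2 (K(A) = A*A + 10 = A**2 + 10 = 10 + A**2)
T = -51 (T = -77 + (10 + ((-3 + 5)**2)**2) = -77 + (10 + (2**2)**2) = -77 + (10 + 4**2) = -77 + (10 + 16) = -77 + 26 = -51)
T**2 = (-51)**2 = 2601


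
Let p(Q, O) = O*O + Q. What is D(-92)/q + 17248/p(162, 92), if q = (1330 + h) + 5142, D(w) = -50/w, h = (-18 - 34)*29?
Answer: 1969346481/984847672 ≈ 1.9996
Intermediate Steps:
h = -1508 (h = -52*29 = -1508)
p(Q, O) = Q + O² (p(Q, O) = O² + Q = Q + O²)
q = 4964 (q = (1330 - 1508) + 5142 = -178 + 5142 = 4964)
D(-92)/q + 17248/p(162, 92) = -50/(-92)/4964 + 17248/(162 + 92²) = -50*(-1/92)*(1/4964) + 17248/(162 + 8464) = (25/46)*(1/4964) + 17248/8626 = 25/228344 + 17248*(1/8626) = 25/228344 + 8624/4313 = 1969346481/984847672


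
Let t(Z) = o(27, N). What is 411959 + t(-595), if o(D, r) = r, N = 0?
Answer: 411959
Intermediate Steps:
t(Z) = 0
411959 + t(-595) = 411959 + 0 = 411959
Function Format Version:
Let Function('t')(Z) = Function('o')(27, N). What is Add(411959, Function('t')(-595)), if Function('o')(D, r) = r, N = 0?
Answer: 411959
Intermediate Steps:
Function('t')(Z) = 0
Add(411959, Function('t')(-595)) = Add(411959, 0) = 411959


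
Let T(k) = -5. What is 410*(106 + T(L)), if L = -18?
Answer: 41410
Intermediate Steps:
410*(106 + T(L)) = 410*(106 - 5) = 410*101 = 41410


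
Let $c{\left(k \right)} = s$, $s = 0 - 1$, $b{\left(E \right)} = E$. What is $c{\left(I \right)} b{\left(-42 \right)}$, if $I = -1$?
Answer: $42$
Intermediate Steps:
$s = -1$
$c{\left(k \right)} = -1$
$c{\left(I \right)} b{\left(-42 \right)} = \left(-1\right) \left(-42\right) = 42$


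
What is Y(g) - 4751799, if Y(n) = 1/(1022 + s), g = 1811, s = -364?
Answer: -3126683741/658 ≈ -4.7518e+6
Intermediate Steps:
Y(n) = 1/658 (Y(n) = 1/(1022 - 364) = 1/658)
Y(g) - 4751799 = 1/658 - 4751799 = -3126683741/658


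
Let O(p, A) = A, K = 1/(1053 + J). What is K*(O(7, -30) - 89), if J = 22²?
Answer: -119/1537 ≈ -0.077424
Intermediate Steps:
J = 484
K = 1/1537 (K = 1/(1053 + 484) = 1/1537 ≈ 0.00065062)
K*(O(7, -30) - 89) = (-30 - 89)/1537 = (1/1537)*(-119) = -119/1537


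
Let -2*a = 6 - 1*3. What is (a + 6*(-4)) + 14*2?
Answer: 5/2 ≈ 2.5000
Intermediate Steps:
a = -3/2 (a = -(6 - 1*3)/2 = -(6 - 3)/2 = -½*3 = -3/2 ≈ -1.5000)
(a + 6*(-4)) + 14*2 = (-3/2 + 6*(-4)) + 14*2 = (-3/2 - 24) + 28 = -51/2 + 28 = 5/2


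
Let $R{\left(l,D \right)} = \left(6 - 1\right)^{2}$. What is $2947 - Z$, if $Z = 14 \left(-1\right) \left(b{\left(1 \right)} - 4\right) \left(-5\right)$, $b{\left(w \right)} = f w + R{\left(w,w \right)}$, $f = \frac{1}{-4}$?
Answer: $\frac{2989}{2} \approx 1494.5$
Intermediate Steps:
$R{\left(l,D \right)} = 25$ ($R{\left(l,D \right)} = 5^{2} = 25$)
$f = - \frac{1}{4} \approx -0.25$
$b{\left(w \right)} = 25 - \frac{w}{4}$ ($b{\left(w \right)} = - \frac{w}{4} + 25 = 25 - \frac{w}{4}$)
$Z = \frac{2905}{2}$ ($Z = 14 \left(-1\right) \left(\left(25 - \frac{1}{4}\right) - 4\right) \left(-5\right) = - 14 \left(\left(25 - \frac{1}{4}\right) - 4\right) \left(-5\right) = - 14 \left(\frac{99}{4} - 4\right) \left(-5\right) = - 14 \cdot \frac{83}{4} \left(-5\right) = \left(-14\right) \left(- \frac{415}{4}\right) = \frac{2905}{2} \approx 1452.5$)
$2947 - Z = 2947 - \frac{2905}{2} = \frac{2989}{2}$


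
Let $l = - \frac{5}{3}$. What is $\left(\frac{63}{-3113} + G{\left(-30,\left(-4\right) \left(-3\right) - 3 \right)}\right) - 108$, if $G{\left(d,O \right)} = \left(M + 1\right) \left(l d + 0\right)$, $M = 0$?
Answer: $- \frac{180617}{3113} \approx -58.02$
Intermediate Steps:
$l = - \frac{5}{3}$ ($l = \left(-5\right) \frac{1}{3} = - \frac{5}{3} \approx -1.6667$)
$G{\left(d,O \right)} = - \frac{5 d}{3}$ ($G{\left(d,O \right)} = \left(0 + 1\right) \left(- \frac{5 d}{3} + 0\right) = 1 \left(- \frac{5 d}{3}\right) = - \frac{5 d}{3}$)
$\left(\frac{63}{-3113} + G{\left(-30,\left(-4\right) \left(-3\right) - 3 \right)}\right) - 108 = \left(\frac{63}{-3113} - -50\right) - 108 = \left(63 \left(- \frac{1}{3113}\right) + 50\right) - 108 = \left(- \frac{63}{3113} + 50\right) - 108 = \frac{155587}{3113} - 108 = - \frac{180617}{3113}$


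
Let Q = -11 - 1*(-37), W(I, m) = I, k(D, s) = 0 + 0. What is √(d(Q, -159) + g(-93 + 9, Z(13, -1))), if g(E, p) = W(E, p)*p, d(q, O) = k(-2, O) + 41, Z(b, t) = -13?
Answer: √1133 ≈ 33.660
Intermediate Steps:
k(D, s) = 0
Q = 26 (Q = -11 + 37 = 26)
d(q, O) = 41 (d(q, O) = 0 + 41 = 41)
g(E, p) = E*p
√(d(Q, -159) + g(-93 + 9, Z(13, -1))) = √(41 + (-93 + 9)*(-13)) = √(41 - 84*(-13)) = √(41 + 1092) = √1133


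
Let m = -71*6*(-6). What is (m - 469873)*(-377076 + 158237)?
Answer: 102267184963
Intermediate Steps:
m = 2556 (m = -426*(-6) = 2556)
(m - 469873)*(-377076 + 158237) = (2556 - 469873)*(-377076 + 158237) = -467317*(-218839) = 102267184963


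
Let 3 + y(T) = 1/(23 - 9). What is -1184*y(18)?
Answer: 24272/7 ≈ 3467.4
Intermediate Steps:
y(T) = -41/14 (y(T) = -3 + 1/(23 - 9) = -3 + 1/14 = -41/14)
-1184*y(18) = -1184*(-41/14) = 24272/7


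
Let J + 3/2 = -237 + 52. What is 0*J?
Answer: 0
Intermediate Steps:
J = -373/2 (J = -3/2 + (-237 + 52) = -3/2 - 185 = -373/2 ≈ -186.50)
0*J = 0*(-373/2) = 0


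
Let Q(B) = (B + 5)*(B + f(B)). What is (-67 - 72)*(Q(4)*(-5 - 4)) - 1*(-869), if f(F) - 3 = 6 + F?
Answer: 192272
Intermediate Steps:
f(F) = 9 + F (f(F) = 3 + (6 + F) = 9 + F)
Q(B) = (5 + B)*(9 + 2*B) (Q(B) = (B + 5)*(B + (9 + B)) = (5 + B)*(9 + 2*B))
(-67 - 72)*(Q(4)*(-5 - 4)) - 1*(-869) = (-67 - 72)*((45 + 2*4² + 19*4)*(-5 - 4)) - 1*(-869) = -139*(45 + 2*16 + 76)*(-9) + 869 = -139*(45 + 32 + 76)*(-9) + 869 = -21267*(-9) + 869 = -139*(-1377) + 869 = 191403 + 869 = 192272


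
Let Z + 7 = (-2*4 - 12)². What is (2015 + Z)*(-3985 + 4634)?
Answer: 1562792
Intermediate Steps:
Z = 393 (Z = -7 + (-2*4 - 12)² = -7 + (-8 - 12)² = -7 + (-20)² = -7 + 400 = 393)
(2015 + Z)*(-3985 + 4634) = (2015 + 393)*(-3985 + 4634) = 2408*649 = 1562792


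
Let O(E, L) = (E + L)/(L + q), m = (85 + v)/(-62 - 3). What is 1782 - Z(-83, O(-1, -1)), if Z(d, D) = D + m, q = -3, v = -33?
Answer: 17823/10 ≈ 1782.3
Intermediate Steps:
m = -4/5 (m = (85 - 33)/(-62 - 3) = 52/(-65) = 52*(-1/65) = -4/5 ≈ -0.80000)
O(E, L) = (E + L)/(-3 + L) (O(E, L) = (E + L)/(L - 3) = (E + L)/(-3 + L))
Z(d, D) = -4/5 + D (Z(d, D) = D - 4/5 = -4/5 + D)
1782 - Z(-83, O(-1, -1)) = 1782 - (-4/5 + (-1 - 1)/(-3 - 1)) = 1782 - (-4/5 - 2/(-4)) = 1782 - (-4/5 - 1/4*(-2)) = 1782 - (-4/5 + 1/2) = 1782 - 1*(-3/10) = 1782 + 3/10 = 17823/10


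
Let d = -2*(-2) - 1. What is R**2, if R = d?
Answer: 9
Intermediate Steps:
d = 3 (d = 4 - 1 = 3)
R = 3
R**2 = 3**2 = 9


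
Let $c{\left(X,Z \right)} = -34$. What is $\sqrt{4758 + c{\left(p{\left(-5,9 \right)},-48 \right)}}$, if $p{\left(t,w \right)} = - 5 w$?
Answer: $2 \sqrt{1181} \approx 68.731$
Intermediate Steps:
$\sqrt{4758 + c{\left(p{\left(-5,9 \right)},-48 \right)}} = \sqrt{4758 - 34} = \sqrt{4724} = 2 \sqrt{1181}$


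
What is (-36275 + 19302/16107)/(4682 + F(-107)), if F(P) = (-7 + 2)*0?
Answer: -194754041/25137658 ≈ -7.7475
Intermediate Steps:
F(P) = 0 (F(P) = -5*0 = 0)
(-36275 + 19302/16107)/(4682 + F(-107)) = (-36275 + 19302/16107)/(4682 + 0) = (-36275 + 19302*(1/16107))/4682 = (-36275 + 6434/5369)*(1/4682) = -194754041/5369*1/4682 = -194754041/25137658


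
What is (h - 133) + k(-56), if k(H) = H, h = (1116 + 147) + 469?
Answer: 1543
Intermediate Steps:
h = 1732 (h = 1263 + 469 = 1732)
(h - 133) + k(-56) = (1732 - 133) - 56 = 1599 - 56 = 1543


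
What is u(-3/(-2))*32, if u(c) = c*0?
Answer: 0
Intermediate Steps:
u(c) = 0
u(-3/(-2))*32 = 0*32 = 0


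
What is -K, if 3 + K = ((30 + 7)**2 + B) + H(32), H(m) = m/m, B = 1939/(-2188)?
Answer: -2989057/2188 ≈ -1366.1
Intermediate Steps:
B = -1939/2188 (B = 1939*(-1/2188) = -1939/2188 ≈ -0.88620)
H(m) = 1
K = 2989057/2188 (K = -3 + (((30 + 7)**2 - 1939/2188) + 1) = -3 + ((37**2 - 1939/2188) + 1) = -3 + ((1369 - 1939/2188) + 1) = -3 + (2993433/2188 + 1) = -3 + 2995621/2188 = 2989057/2188 ≈ 1366.1)
-K = -1*2989057/2188 = -2989057/2188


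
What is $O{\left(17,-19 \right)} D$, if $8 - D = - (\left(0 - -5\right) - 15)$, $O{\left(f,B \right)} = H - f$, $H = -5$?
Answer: $44$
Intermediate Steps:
$O{\left(f,B \right)} = -5 - f$
$D = -2$ ($D = 8 - - (\left(0 - -5\right) - 15) = 8 - - (\left(0 + 5\right) - 15) = 8 - - (5 - 15) = 8 - \left(-1\right) \left(-10\right) = 8 - 10 = -2$)
$O{\left(17,-19 \right)} D = \left(-5 - 17\right) \left(-2\right) = \left(-22\right) \left(-2\right) = 44$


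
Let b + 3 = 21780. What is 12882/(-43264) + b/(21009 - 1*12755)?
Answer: 208958025/89275264 ≈ 2.3406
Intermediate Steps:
b = 21777 (b = -3 + 21780 = 21777)
12882/(-43264) + b/(21009 - 1*12755) = 12882/(-43264) + 21777/(21009 - 1*12755) = 12882*(-1/43264) + 21777/(21009 - 12755) = -6441/21632 + 21777/8254 = 208958025/89275264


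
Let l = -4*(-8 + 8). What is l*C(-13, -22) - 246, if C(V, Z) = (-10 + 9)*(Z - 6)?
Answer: -246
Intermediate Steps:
l = 0 (l = -4*0 = 0)
C(V, Z) = 6 - Z (C(V, Z) = -(-6 + Z) = 6 - Z)
l*C(-13, -22) - 246 = 0*(6 - 1*(-22)) - 246 = 0*(6 + 22) - 246 = 0*28 - 246 = 0 - 246 = -246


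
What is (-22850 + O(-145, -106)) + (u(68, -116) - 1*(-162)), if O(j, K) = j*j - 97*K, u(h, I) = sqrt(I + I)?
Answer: 8619 + 2*I*sqrt(58) ≈ 8619.0 + 15.232*I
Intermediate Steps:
u(h, I) = sqrt(2)*sqrt(I) (u(h, I) = sqrt(2*I) = sqrt(2)*sqrt(I))
O(j, K) = j**2 - 97*K
(-22850 + O(-145, -106)) + (u(68, -116) - 1*(-162)) = (-22850 + ((-145)**2 - 97*(-106))) + (sqrt(2)*sqrt(-116) - 1*(-162)) = (-22850 + (21025 + 10282)) + (sqrt(2)*(2*I*sqrt(29)) + 162) = (-22850 + 31307) + (2*I*sqrt(58) + 162) = 8457 + (162 + 2*I*sqrt(58)) = 8619 + 2*I*sqrt(58)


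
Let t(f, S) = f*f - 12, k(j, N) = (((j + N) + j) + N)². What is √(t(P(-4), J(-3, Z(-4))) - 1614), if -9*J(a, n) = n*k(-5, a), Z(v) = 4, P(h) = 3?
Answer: 7*I*√33 ≈ 40.212*I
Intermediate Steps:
k(j, N) = (2*N + 2*j)² (k(j, N) = (((N + j) + j) + N)² = ((N + 2*j) + N)² = (2*N + 2*j)²)
J(a, n) = -4*n*(-5 + a)²/9 (J(a, n) = -n*4*(a - 5)²/9 = -n*4*(-5 + a)²/9 = -4*n*(-5 + a)²/9)
t(f, S) = -12 + f² (t(f, S) = f² - 12 = -12 + f²)
√(t(P(-4), J(-3, Z(-4))) - 1614) = √((-12 + 3²) - 1614) = √((-12 + 9) - 1614) = √(-3 - 1614) = √(-1617) = 7*I*√33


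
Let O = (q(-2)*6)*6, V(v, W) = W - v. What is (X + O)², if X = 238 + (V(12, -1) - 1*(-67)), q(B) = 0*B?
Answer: 85264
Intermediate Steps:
q(B) = 0
X = 292 (X = 238 + ((-1 - 1*12) - 1*(-67)) = 238 + ((-1 - 12) + 67) = 238 + (-13 + 67) = 238 + 54 = 292)
O = 0 (O = (0*6)*6 = 0*6 = 0)
(X + O)² = (292 + 0)² = 292² = 85264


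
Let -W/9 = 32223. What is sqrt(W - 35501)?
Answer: 2*I*sqrt(81377) ≈ 570.53*I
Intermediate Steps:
W = -290007 (W = -9*32223 = -290007)
sqrt(W - 35501) = sqrt(-290007 - 35501) = sqrt(-325508) = 2*I*sqrt(81377)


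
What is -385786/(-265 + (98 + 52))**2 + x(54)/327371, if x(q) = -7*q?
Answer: -126300147656/4329481475 ≈ -29.172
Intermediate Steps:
-385786/(-265 + (98 + 52))**2 + x(54)/327371 = -385786/(-265 + (98 + 52))**2 - 7*54/327371 = -385786/(-265 + 150)**2 - 378*1/327371 = -385786/((-115)**2) - 378/327371 = -385786/13225 - 378/327371 = -126300147656/4329481475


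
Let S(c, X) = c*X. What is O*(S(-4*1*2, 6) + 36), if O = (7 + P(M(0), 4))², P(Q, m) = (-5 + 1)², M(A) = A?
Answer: -6348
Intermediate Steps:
P(Q, m) = 16 (P(Q, m) = (-4)² = 16)
S(c, X) = X*c
O = 529 (O = (7 + 16)² = 23² = 529)
O*(S(-4*1*2, 6) + 36) = 529*(6*(-4*1*2) + 36) = 529*(6*(-4*2) + 36) = 529*(6*(-8) + 36) = 529*(-48 + 36) = 529*(-12) = -6348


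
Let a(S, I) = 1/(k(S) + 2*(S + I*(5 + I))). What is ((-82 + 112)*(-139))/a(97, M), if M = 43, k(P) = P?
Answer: -18427230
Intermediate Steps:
a(S, I) = 1/(3*S + 2*I*(5 + I)) (a(S, I) = 1/(S + 2*(S + I*(5 + I))) = 1/(S + (2*S + 2*I*(5 + I))) = 1/(3*S + 2*I*(5 + I)))
((-82 + 112)*(-139))/a(97, M) = ((-82 + 112)*(-139))/(1/(2*43**2 + 3*97 + 10*43)) = (30*(-139))/(1/(2*1849 + 291 + 430)) = -4170/(1/(3698 + 291 + 430)) = -4170/(1/4419) = -4170/1/4419 = -4170*4419 = -18427230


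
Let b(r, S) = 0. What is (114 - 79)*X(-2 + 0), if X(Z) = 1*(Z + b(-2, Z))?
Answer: -70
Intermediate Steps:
X(Z) = Z (X(Z) = 1*(Z + 0) = 1*Z = Z)
(114 - 79)*X(-2 + 0) = (114 - 79)*(-2 + 0) = 35*(-2) = -70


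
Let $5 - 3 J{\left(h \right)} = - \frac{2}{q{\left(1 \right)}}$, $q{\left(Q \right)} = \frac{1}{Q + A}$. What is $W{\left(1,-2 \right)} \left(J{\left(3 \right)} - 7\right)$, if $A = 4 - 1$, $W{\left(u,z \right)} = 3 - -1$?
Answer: $- \frac{32}{3} \approx -10.667$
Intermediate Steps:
$W{\left(u,z \right)} = 4$ ($W{\left(u,z \right)} = 3 + 1 = 4$)
$A = 3$
$q{\left(Q \right)} = \frac{1}{3 + Q}$ ($q{\left(Q \right)} = \frac{1}{Q + 3} = \frac{1}{3 + Q}$)
$J{\left(h \right)} = \frac{13}{3}$ ($J{\left(h \right)} = \frac{5}{3} - \frac{\left(-2\right) \frac{1}{\frac{1}{3 + 1}}}{3} = \frac{5}{3} - \frac{\left(-2\right) \frac{1}{\frac{1}{4}}}{3} = \frac{5}{3} - \frac{\left(-2\right) 4}{3} = \frac{5}{3} - - \frac{8}{3} = \frac{5}{3} + \frac{8}{3} = \frac{13}{3}$)
$W{\left(1,-2 \right)} \left(J{\left(3 \right)} - 7\right) = 4 \left(\frac{13}{3} - 7\right) = 4 \left(- \frac{8}{3}\right) = - \frac{32}{3}$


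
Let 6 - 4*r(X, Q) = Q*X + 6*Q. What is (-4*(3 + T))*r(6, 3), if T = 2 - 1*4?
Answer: 30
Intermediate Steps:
r(X, Q) = 3/2 - 3*Q/2 - Q*X/4 (r(X, Q) = 3/2 - (Q*X + 6*Q)/4 = 3/2 - (6*Q + Q*X)/4 = 3/2 + (-3*Q/2 - Q*X/4) = 3/2 - 3*Q/2 - Q*X/4)
T = -2 (T = 2 - 4 = -2)
(-4*(3 + T))*r(6, 3) = (-4*(3 - 2))*(3/2 - 3/2*3 - ¼*3*6) = (-4*1)*(3/2 - 9/2 - 9/2) = -4*(-15/2) = 30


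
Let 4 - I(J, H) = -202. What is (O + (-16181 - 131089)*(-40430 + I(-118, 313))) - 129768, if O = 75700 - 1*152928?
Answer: 5923581484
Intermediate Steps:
I(J, H) = 206 (I(J, H) = 4 - 1*(-202) = 4 + 202 = 206)
O = -77228 (O = 75700 - 152928 = -77228)
(O + (-16181 - 131089)*(-40430 + I(-118, 313))) - 129768 = (-77228 + (-16181 - 131089)*(-40430 + 206)) - 129768 = (-77228 - 147270*(-40224)) - 129768 = (-77228 + 5923788480) - 129768 = 5923711252 - 129768 = 5923581484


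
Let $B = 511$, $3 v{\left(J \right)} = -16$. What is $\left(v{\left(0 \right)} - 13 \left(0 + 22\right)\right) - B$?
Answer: $- \frac{2407}{3} \approx -802.33$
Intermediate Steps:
$v{\left(J \right)} = - \frac{16}{3}$ ($v{\left(J \right)} = \frac{1}{3} \left(-16\right) = - \frac{16}{3}$)
$\left(v{\left(0 \right)} - 13 \left(0 + 22\right)\right) - B = \left(- \frac{16}{3} - 13 \left(0 + 22\right)\right) - 511 = \left(- \frac{16}{3} - 13 \cdot 22\right) - 511 = \left(- \frac{16}{3} - 286\right) - 511 = - \frac{874}{3} - 511 = - \frac{2407}{3}$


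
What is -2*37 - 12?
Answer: -86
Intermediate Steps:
-2*37 - 12 = -74 - 12 = -86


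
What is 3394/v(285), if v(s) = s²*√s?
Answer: 3394*√285/23149125 ≈ 0.0024751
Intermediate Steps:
v(s) = s^(5/2)
3394/v(285) = 3394/(285^(5/2)) = 3394/((81225*√285)) = 3394*(√285/23149125) = 3394*√285/23149125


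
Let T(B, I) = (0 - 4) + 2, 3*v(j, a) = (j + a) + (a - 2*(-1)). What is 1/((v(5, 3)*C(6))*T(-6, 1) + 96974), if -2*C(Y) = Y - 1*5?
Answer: 3/290935 ≈ 1.0312e-5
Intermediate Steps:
C(Y) = 5/2 - Y/2 (C(Y) = -(Y - 1*5)/2 = -(Y - 5)/2 = -(-5 + Y)/2 = 5/2 - Y/2)
v(j, a) = 2/3 + j/3 + 2*a/3 (v(j, a) = ((j + a) + (a - 2*(-1)))/3 = ((a + j) + (a + 2))/3 = ((a + j) + (2 + a))/3 = (2 + j + 2*a)/3 = 2/3 + j/3 + 2*a/3)
T(B, I) = -2 (T(B, I) = -4 + 2 = -2)
1/((v(5, 3)*C(6))*T(-6, 1) + 96974) = 1/(((2/3 + (1/3)*5 + (2/3)*3)*(5/2 - 1/2*6))*(-2) + 96974) = 1/(((2/3 + 5/3 + 2)*(5/2 - 3))*(-2) + 96974) = 1/(((13/3)*(-1/2))*(-2) + 96974) = 1/(-13/6*(-2) + 96974) = 1/(13/3 + 96974) = 1/(290935/3) = 3/290935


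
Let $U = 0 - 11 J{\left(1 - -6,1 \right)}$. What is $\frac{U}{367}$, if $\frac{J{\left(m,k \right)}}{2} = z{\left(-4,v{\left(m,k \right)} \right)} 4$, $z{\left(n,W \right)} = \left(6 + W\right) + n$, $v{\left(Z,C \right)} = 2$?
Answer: $- \frac{352}{367} \approx -0.95913$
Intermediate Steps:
$z{\left(n,W \right)} = 6 + W + n$
$J{\left(m,k \right)} = 32$ ($J{\left(m,k \right)} = 2 \left(6 + 2 - 4\right) 4 = 2 \cdot 4 \cdot 4 = 2 \cdot 16 = 32$)
$U = -352$ ($U = 0 - 352 = -352$)
$\frac{U}{367} = - \frac{352}{367}$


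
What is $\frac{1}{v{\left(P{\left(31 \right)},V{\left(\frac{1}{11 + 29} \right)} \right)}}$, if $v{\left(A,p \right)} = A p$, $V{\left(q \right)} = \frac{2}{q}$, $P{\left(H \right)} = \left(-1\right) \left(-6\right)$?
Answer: $\frac{1}{480} \approx 0.0020833$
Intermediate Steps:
$P{\left(H \right)} = 6$
$\frac{1}{v{\left(P{\left(31 \right)},V{\left(\frac{1}{11 + 29} \right)} \right)}} = \frac{1}{6 \frac{2}{\frac{1}{11 + 29}}} = \frac{1}{6 \frac{2}{\frac{1}{40}}} = \frac{1}{6 \cdot 2 \frac{1}{\frac{1}{40}}} = \frac{1}{6 \cdot 2 \cdot 40} = \frac{1}{6 \cdot 80} = \frac{1}{480}$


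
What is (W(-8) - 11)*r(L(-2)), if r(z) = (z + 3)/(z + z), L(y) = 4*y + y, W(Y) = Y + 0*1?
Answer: -133/20 ≈ -6.6500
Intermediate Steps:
W(Y) = Y (W(Y) = Y + 0 = Y)
L(y) = 5*y
r(z) = (3 + z)/(2*z) (r(z) = (3 + z)/((2*z)) = (3 + z)*(1/(2*z)) = (3 + z)/(2*z))
(W(-8) - 11)*r(L(-2)) = (-8 - 11)*((3 + 5*(-2))/(2*((5*(-2))))) = -19*(3 - 10)/(2*(-10)) = -19*(-1)*(-7)/(2*10) = -19*7/20 = -133/20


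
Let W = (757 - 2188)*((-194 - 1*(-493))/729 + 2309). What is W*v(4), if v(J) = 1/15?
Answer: -17845736/81 ≈ -2.2032e+5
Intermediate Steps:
v(J) = 1/15
W = -89228680/27 (W = -1431*((-194 + 493)*(1/729) + 2309) = -1431*(299*(1/729) + 2309) = -1431*(299/729 + 2309) = -1431*1683560/729 = -89228680/27 ≈ -3.3048e+6)
W*v(4) = -89228680/27*1/15 = -17845736/81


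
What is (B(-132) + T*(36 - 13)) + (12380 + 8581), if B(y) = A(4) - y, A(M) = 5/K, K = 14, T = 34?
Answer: 306255/14 ≈ 21875.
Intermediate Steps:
A(M) = 5/14
B(y) = 5/14 - y
(B(-132) + T*(36 - 13)) + (12380 + 8581) = ((5/14 - 1*(-132)) + 34*(36 - 13)) + (12380 + 8581) = ((5/14 + 132) + 34*23) + 20961 = (1853/14 + 782) + 20961 = 12801/14 + 20961 = 306255/14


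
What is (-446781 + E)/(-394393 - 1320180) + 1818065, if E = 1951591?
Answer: 3117203656435/1714573 ≈ 1.8181e+6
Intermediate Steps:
(-446781 + E)/(-394393 - 1320180) + 1818065 = (-446781 + 1951591)/(-394393 - 1320180) + 1818065 = 1504810/(-1714573) + 1818065 = 1504810*(-1/1714573) + 1818065 = -1504810/1714573 + 1818065 = 3117203656435/1714573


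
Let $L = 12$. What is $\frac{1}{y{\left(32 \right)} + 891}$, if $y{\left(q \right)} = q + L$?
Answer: $\frac{1}{935} \approx 0.0010695$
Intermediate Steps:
$y{\left(q \right)} = 12 + q$ ($y{\left(q \right)} = q + 12 = 12 + q$)
$\frac{1}{y{\left(32 \right)} + 891} = \frac{1}{\left(12 + 32\right) + 891} = \frac{1}{44 + 891} = \frac{1}{935}$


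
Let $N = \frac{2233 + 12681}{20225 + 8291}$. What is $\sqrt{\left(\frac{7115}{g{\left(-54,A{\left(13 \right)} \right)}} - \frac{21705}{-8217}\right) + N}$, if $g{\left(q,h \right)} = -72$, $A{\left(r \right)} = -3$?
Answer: $\frac{i \sqrt{583537530215576926}}{78105324} \approx 9.7803 i$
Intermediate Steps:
$N = \frac{7457}{14258}$ ($N = \frac{14914}{28516} = 14914 \cdot \frac{1}{28516} = \frac{7457}{14258} \approx 0.523$)
$\sqrt{\left(\frac{7115}{g{\left(-54,A{\left(13 \right)} \right)}} - \frac{21705}{-8217}\right) + N} = \sqrt{\left(\frac{7115}{-72} - \frac{21705}{-8217}\right) + \frac{7457}{14258}} = \sqrt{\left(7115 \left(- \frac{1}{72}\right) - - \frac{7235}{2739}\right) + \frac{7457}{14258}} = \sqrt{\left(- \frac{7115}{72} + \frac{7235}{2739}\right) + \frac{7457}{14258}} = \sqrt{- \frac{6322355}{65736} + \frac{7457}{14258}} = \sqrt{- \frac{44826972119}{468631944}} = \frac{i \sqrt{583537530215576926}}{78105324}$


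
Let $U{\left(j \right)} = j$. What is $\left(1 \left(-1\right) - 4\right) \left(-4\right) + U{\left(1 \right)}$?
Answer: $21$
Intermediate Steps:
$\left(1 \left(-1\right) - 4\right) \left(-4\right) + U{\left(1 \right)} = \left(1 \left(-1\right) - 4\right) \left(-4\right) + 1 = \left(-1 - 4\right) \left(-4\right) + 1 = \left(-5\right) \left(-4\right) + 1 = 20 + 1 = 21$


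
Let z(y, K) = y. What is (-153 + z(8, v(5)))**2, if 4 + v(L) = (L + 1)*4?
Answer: 21025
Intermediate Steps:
v(L) = 4*L (v(L) = -4 + (L + 1)*4 = -4 + (1 + L)*4 = -4 + (4 + 4*L) = 4*L)
(-153 + z(8, v(5)))**2 = (-153 + 8)**2 = (-145)**2 = 21025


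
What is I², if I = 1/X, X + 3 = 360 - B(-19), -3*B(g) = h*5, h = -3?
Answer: 1/123904 ≈ 8.0708e-6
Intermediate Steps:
B(g) = 5 (B(g) = -(-1)*5 = -⅓*(-15) = 5)
X = 352 (X = -3 + (360 - 1*5) = -3 + (360 - 5) = -3 + 355 = 352)
I = 1/352 ≈ 0.0028409
I² = (1/352)² = 1/123904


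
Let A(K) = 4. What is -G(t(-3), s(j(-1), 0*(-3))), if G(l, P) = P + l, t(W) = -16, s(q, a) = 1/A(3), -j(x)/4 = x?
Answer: 63/4 ≈ 15.750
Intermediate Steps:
j(x) = -4*x
s(q, a) = ¼ (s(q, a) = 1/4 = ¼)
-G(t(-3), s(j(-1), 0*(-3))) = -(¼ - 16) = -1*(-63/4) = 63/4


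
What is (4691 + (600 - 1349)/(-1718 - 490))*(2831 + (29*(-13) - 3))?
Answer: 8462875709/736 ≈ 1.1498e+7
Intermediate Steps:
(4691 + (600 - 1349)/(-1718 - 490))*(2831 + (29*(-13) - 3)) = (4691 - 749/(-2208))*(2831 + (-377 - 3)) = (4691 - 749*(-1/2208))*(2831 - 380) = (4691 + 749/2208)*2451 = (10358477/2208)*2451 = 8462875709/736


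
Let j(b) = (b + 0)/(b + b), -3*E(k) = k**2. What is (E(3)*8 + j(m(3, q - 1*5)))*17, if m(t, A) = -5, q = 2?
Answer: -799/2 ≈ -399.50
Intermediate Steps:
E(k) = -k**2/3
j(b) = 1/2 (j(b) = b/((2*b)) = b*(1/(2*b)) = 1/2)
(E(3)*8 + j(m(3, q - 1*5)))*17 = (-1/3*3**2*8 + 1/2)*17 = (-1/3*9*8 + 1/2)*17 = (-3*8 + 1/2)*17 = (-24 + 1/2)*17 = -47/2*17 = -799/2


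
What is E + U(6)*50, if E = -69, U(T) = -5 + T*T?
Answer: 1481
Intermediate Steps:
U(T) = -5 + T²
E + U(6)*50 = -69 + (-5 + 6²)*50 = -69 + (-5 + 36)*50 = -69 + 31*50 = -69 + 1550 = 1481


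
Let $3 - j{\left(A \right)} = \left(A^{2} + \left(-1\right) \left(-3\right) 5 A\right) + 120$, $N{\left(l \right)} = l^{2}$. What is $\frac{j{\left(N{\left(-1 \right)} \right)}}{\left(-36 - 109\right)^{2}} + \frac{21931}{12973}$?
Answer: $\frac{459373866}{272757325} \approx 1.6842$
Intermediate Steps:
$j{\left(A \right)} = -117 - A^{2} - 15 A$ ($j{\left(A \right)} = 3 - \left(\left(A^{2} + \left(-1\right) \left(-3\right) 5 A\right) + 120\right) = 3 - \left(\left(A^{2} + 3 \cdot 5 A\right) + 120\right) = 3 - \left(\left(A^{2} + 15 A\right) + 120\right) = 3 - \left(120 + A^{2} + 15 A\right) = -117 - A^{2} - 15 A$)
$\frac{j{\left(N{\left(-1 \right)} \right)}}{\left(-36 - 109\right)^{2}} + \frac{21931}{12973} = \frac{-117 - \left(\left(-1\right)^{2}\right)^{2} - 15 \left(-1\right)^{2}}{\left(-36 - 109\right)^{2}} + \frac{21931}{12973} = \frac{-117 - 1^{2} - 15}{\left(-145\right)^{2}} + 21931 \cdot \frac{1}{12973} = \frac{-117 - 1 - 15}{21025} + \frac{21931}{12973} = \left(-117 - 1 - 15\right) \frac{1}{21025} + \frac{21931}{12973} = \left(-133\right) \frac{1}{21025} + \frac{21931}{12973} = - \frac{133}{21025} + \frac{21931}{12973} = \frac{459373866}{272757325}$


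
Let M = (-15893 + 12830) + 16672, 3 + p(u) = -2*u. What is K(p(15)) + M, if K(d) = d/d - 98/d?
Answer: 449228/33 ≈ 13613.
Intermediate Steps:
p(u) = -3 - 2*u
M = 13609 (M = -3063 + 16672 = 13609)
K(d) = 1 - 98/d
K(p(15)) + M = (-98 + (-3 - 2*15))/(-3 - 2*15) + 13609 = (-98 + (-3 - 30))/(-3 - 30) + 13609 = (-98 - 33)/(-33) + 13609 = -1/33*(-131) + 13609 = 131/33 + 13609 = 449228/33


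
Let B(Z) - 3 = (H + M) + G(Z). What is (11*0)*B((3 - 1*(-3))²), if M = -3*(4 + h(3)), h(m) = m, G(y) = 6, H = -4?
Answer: 0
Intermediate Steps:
M = -21 (M = -3*(4 + 3) = -3*7 = -21)
B(Z) = -16 (B(Z) = 3 + ((-4 - 21) + 6) = 3 + (-25 + 6) = 3 - 19 = -16)
(11*0)*B((3 - 1*(-3))²) = (11*0)*(-16) = 0*(-16) = 0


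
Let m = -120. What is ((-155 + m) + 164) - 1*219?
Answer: -330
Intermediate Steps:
((-155 + m) + 164) - 1*219 = ((-155 - 120) + 164) - 1*219 = (-275 + 164) - 219 = -111 - 219 = -330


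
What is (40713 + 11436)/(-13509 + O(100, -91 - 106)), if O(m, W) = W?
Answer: -52149/13706 ≈ -3.8048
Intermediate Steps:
(40713 + 11436)/(-13509 + O(100, -91 - 106)) = (40713 + 11436)/(-13509 + (-91 - 106)) = 52149/(-13509 - 197) = 52149/(-13706) = 52149*(-1/13706) = -52149/13706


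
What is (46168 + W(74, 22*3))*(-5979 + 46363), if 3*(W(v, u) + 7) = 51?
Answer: 1864852352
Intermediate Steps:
W(v, u) = 10 (W(v, u) = -7 + (1/3)*51 = -7 + 17 = 10)
(46168 + W(74, 22*3))*(-5979 + 46363) = (46168 + 10)*(-5979 + 46363) = 46178*40384 = 1864852352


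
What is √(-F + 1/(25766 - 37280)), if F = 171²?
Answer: 5*I*√155061743790/11514 ≈ 171.0*I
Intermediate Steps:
F = 29241
√(-F + 1/(25766 - 37280)) = √(-1*29241 + 1/(25766 - 37280)) = √(-29241 + 1/(-11514)) = √(-29241 - 1/11514) = √(-336680875/11514) = 5*I*√155061743790/11514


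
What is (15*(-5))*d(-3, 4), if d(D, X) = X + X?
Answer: -600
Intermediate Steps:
d(D, X) = 2*X
(15*(-5))*d(-3, 4) = (15*(-5))*(2*4) = -75*8 = -600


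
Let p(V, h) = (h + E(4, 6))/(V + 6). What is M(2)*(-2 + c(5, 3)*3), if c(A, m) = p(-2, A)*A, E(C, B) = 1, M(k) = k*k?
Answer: 82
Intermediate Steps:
M(k) = k²
p(V, h) = (1 + h)/(6 + V) (p(V, h) = (h + 1)/(V + 6) = (1 + h)/(6 + V))
c(A, m) = A*(¼ + A/4) (c(A, m) = ((1 + A)/(6 - 2))*A = ((1 + A)/4)*A = (¼ + A/4)*A = A*(¼ + A/4))
M(2)*(-2 + c(5, 3)*3) = 2²*(-2 + ((¼)*5*(1 + 5))*3) = 4*(-2 + ((¼)*5*6)*3) = 4*(-2 + (15/2)*3) = 4*(-2 + 45/2) = 4*(41/2) = 82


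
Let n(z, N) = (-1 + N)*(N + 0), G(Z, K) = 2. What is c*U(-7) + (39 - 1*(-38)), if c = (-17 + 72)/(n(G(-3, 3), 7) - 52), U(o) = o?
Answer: 231/2 ≈ 115.50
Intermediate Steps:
n(z, N) = N*(-1 + N) (n(z, N) = (-1 + N)*N = N*(-1 + N))
c = -11/2 (c = (-17 + 72)/(7*(-1 + 7) - 52) = 55/(7*6 - 52) = 55/(42 - 52) = 55/(-10) = 55*(-1/10) = -11/2 ≈ -5.5000)
c*U(-7) + (39 - 1*(-38)) = -11/2*(-7) + (39 - 1*(-38)) = 77/2 + (39 + 38) = 77/2 + 77 = 231/2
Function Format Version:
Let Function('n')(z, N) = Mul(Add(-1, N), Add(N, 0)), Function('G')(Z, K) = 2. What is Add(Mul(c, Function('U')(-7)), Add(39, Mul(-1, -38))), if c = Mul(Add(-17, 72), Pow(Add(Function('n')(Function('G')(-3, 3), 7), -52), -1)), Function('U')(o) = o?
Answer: Rational(231, 2) ≈ 115.50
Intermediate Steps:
Function('n')(z, N) = Mul(N, Add(-1, N)) (Function('n')(z, N) = Mul(Add(-1, N), N) = Mul(N, Add(-1, N)))
c = Rational(-11, 2) (c = Mul(Add(-17, 72), Pow(Add(Mul(7, Add(-1, 7)), -52), -1)) = Mul(55, Pow(Add(Mul(7, 6), -52), -1)) = Mul(55, Pow(Add(42, -52), -1)) = Mul(55, Pow(-10, -1)) = Mul(55, Rational(-1, 10)) = Rational(-11, 2) ≈ -5.5000)
Add(Mul(c, Function('U')(-7)), Add(39, Mul(-1, -38))) = Add(Mul(Rational(-11, 2), -7), Add(39, Mul(-1, -38))) = Add(Rational(77, 2), Add(39, 38)) = Add(Rational(77, 2), 77) = Rational(231, 2)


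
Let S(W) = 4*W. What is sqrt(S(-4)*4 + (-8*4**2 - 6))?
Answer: 3*I*sqrt(22) ≈ 14.071*I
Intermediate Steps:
sqrt(S(-4)*4 + (-8*4**2 - 6)) = sqrt((4*(-4))*4 + (-8*4**2 - 6)) = sqrt(-16*4 + (-8*16 - 6)) = sqrt(-64 + (-128 - 6)) = sqrt(-64 - 134) = sqrt(-198) = 3*I*sqrt(22)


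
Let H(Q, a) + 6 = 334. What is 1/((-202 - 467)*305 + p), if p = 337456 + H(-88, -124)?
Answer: 1/133739 ≈ 7.4772e-6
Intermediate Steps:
H(Q, a) = 328 (H(Q, a) = -6 + 334 = 328)
p = 337784 (p = 337456 + 328 = 337784)
1/((-202 - 467)*305 + p) = 1/((-202 - 467)*305 + 337784) = 1/(-669*305 + 337784) = 1/(-204045 + 337784) = 1/133739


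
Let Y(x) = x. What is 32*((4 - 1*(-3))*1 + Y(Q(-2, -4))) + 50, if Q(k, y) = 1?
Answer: 306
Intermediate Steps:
32*((4 - 1*(-3))*1 + Y(Q(-2, -4))) + 50 = 32*((4 - 1*(-3))*1 + 1) + 50 = 32*((4 + 3)*1 + 1) + 50 = 32*(7*1 + 1) + 50 = 32*(7 + 1) + 50 = 32*8 + 50 = 256 + 50 = 306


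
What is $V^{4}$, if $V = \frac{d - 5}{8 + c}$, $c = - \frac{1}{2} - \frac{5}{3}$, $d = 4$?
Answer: $\frac{1296}{1500625} \approx 0.00086364$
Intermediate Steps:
$c = - \frac{13}{6}$ ($c = \left(-1\right) \frac{1}{2} - \frac{5}{3} = - \frac{1}{2} - \frac{5}{3} = - \frac{13}{6} \approx -2.1667$)
$V = - \frac{6}{35}$ ($V = \frac{4 - 5}{8 - \frac{13}{6}} = - \frac{1}{\frac{35}{6}} = \left(-1\right) \frac{6}{35} = - \frac{6}{35} \approx -0.17143$)
$V^{4} = \left(- \frac{6}{35}\right)^{4} = \frac{1296}{1500625}$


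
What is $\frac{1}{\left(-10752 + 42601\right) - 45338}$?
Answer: $- \frac{1}{13489} \approx -7.4134 \cdot 10^{-5}$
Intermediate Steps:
$\frac{1}{\left(-10752 + 42601\right) - 45338} = \frac{1}{31849 - 45338} = \frac{1}{-13489} = - \frac{1}{13489}$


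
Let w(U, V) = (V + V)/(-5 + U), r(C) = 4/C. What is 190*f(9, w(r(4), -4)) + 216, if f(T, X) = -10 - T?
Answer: -3394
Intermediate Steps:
w(U, V) = 2*V/(-5 + U) (w(U, V) = (2*V)/(-5 + U) = 2*V/(-5 + U))
190*f(9, w(r(4), -4)) + 216 = 190*(-10 - 1*9) + 216 = 190*(-10 - 9) + 216 = 190*(-19) + 216 = -3610 + 216 = -3394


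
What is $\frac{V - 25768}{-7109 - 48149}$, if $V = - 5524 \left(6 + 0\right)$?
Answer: $\frac{4208}{3947} \approx 1.0661$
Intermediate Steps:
$V = -33144$ ($V = \left(-5524\right) 6 = -33144$)
$\frac{V - 25768}{-7109 - 48149} = \frac{-33144 - 25768}{-7109 - 48149} = - \frac{58912}{-55258} = \left(-58912\right) \left(- \frac{1}{55258}\right) = \frac{4208}{3947}$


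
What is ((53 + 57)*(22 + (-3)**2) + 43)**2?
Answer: 11923209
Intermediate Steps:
((53 + 57)*(22 + (-3)**2) + 43)**2 = (110*(22 + 9) + 43)**2 = (110*31 + 43)**2 = (3410 + 43)**2 = 3453**2 = 11923209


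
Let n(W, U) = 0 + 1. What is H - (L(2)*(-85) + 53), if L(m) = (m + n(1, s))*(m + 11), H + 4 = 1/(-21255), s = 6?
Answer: 69248789/21255 ≈ 3258.0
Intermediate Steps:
H = -85021/21255 (H = -4 + 1/(-21255) = -4 - 1/21255 = -85021/21255 ≈ -4.0000)
n(W, U) = 1
L(m) = (1 + m)*(11 + m) (L(m) = (m + 1)*(m + 11) = (1 + m)*(11 + m))
H - (L(2)*(-85) + 53) = -85021/21255 - ((11 + 2² + 12*2)*(-85) + 53) = -85021/21255 - ((11 + 4 + 24)*(-85) + 53) = -85021/21255 - (39*(-85) + 53) = -85021/21255 - (-3315 + 53) = -85021/21255 - 1*(-3262) = -85021/21255 + 3262 = 69248789/21255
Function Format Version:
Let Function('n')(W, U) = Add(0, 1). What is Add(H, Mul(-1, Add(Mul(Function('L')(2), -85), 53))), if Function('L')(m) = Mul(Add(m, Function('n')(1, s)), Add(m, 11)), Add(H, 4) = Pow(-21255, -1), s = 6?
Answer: Rational(69248789, 21255) ≈ 3258.0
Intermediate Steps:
H = Rational(-85021, 21255) (H = Add(-4, Pow(-21255, -1)) = Add(-4, Rational(-1, 21255)) = Rational(-85021, 21255) ≈ -4.0000)
Function('n')(W, U) = 1
Function('L')(m) = Mul(Add(1, m), Add(11, m)) (Function('L')(m) = Mul(Add(m, 1), Add(m, 11)) = Mul(Add(1, m), Add(11, m)))
Add(H, Mul(-1, Add(Mul(Function('L')(2), -85), 53))) = Add(Rational(-85021, 21255), Mul(-1, Add(Mul(Add(11, Pow(2, 2), Mul(12, 2)), -85), 53))) = Add(Rational(-85021, 21255), Mul(-1, Add(Mul(Add(11, 4, 24), -85), 53))) = Add(Rational(-85021, 21255), Mul(-1, Add(Mul(39, -85), 53))) = Add(Rational(-85021, 21255), Mul(-1, Add(-3315, 53))) = Add(Rational(-85021, 21255), Mul(-1, -3262)) = Add(Rational(-85021, 21255), 3262) = Rational(69248789, 21255)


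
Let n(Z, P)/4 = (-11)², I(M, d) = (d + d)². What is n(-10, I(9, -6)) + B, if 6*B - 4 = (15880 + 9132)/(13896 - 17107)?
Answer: 9184/19 ≈ 483.37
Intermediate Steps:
I(M, d) = 4*d² (I(M, d) = (2*d)² = 4*d²)
n(Z, P) = 484 (n(Z, P) = 4*(-11)² = 4*121 = 484)
B = -12/19 (B = ⅔ + ((15880 + 9132)/(13896 - 17107))/6 = ⅔ + (25012/(-3211))/6 = ⅔ + (25012*(-1/3211))/6 = ⅔ + (⅙)*(-148/19) = ⅔ - 74/57 = -12/19 ≈ -0.63158)
n(-10, I(9, -6)) + B = 484 - 12/19 = 9184/19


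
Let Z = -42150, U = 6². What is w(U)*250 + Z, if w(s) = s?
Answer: -33150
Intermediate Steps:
U = 36
w(U)*250 + Z = 36*250 - 42150 = 9000 - 42150 = -33150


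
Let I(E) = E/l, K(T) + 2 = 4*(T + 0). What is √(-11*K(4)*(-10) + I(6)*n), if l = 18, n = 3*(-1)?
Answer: 9*√19 ≈ 39.230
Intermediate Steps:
K(T) = -2 + 4*T (K(T) = -2 + 4*(T + 0) = -2 + 4*T)
n = -3
I(E) = E/18
√(-11*K(4)*(-10) + I(6)*n) = √(-11*(-2 + 4*4)*(-10) + ((1/18)*6)*(-3)) = √(-11*(-2 + 16)*(-10) + (⅓)*(-3)) = √(-11*14*(-10) - 1) = √(-154*(-10) - 1) = √(1540 - 1) = √1539 = 9*√19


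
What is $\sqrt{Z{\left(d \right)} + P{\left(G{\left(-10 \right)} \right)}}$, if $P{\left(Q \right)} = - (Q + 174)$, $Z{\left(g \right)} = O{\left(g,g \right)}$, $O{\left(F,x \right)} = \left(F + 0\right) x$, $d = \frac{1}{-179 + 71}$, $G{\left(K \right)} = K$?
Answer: $\frac{i \sqrt{1912895}}{108} \approx 12.806 i$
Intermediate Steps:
$d = - \frac{1}{108}$ ($d = \frac{1}{-108} = - \frac{1}{108} \approx -0.0092593$)
$O{\left(F,x \right)} = F x$
$Z{\left(g \right)} = g^{2}$ ($Z{\left(g \right)} = g g = g^{2}$)
$P{\left(Q \right)} = -174 - Q$ ($P{\left(Q \right)} = - (174 + Q) = -174 - Q$)
$\sqrt{Z{\left(d \right)} + P{\left(G{\left(-10 \right)} \right)}} = \sqrt{\left(- \frac{1}{108}\right)^{2} - 164} = \sqrt{\frac{1}{11664} + \left(-174 + 10\right)} = \sqrt{\frac{1}{11664} - 164} = \sqrt{- \frac{1912895}{11664}} = \frac{i \sqrt{1912895}}{108}$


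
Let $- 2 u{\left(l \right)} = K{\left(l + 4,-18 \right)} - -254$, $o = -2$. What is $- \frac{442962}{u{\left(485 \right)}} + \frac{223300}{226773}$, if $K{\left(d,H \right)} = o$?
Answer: $\frac{5582219857}{1587411} \approx 3516.6$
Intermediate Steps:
$K{\left(d,H \right)} = -2$
$u{\left(l \right)} = -126$ ($u{\left(l \right)} = - \frac{-2 - -254}{2} = - \frac{-2 + 254}{2} = \left(- \frac{1}{2}\right) 252 = -126$)
$- \frac{442962}{u{\left(485 \right)}} + \frac{223300}{226773} = - \frac{442962}{-126} + \frac{223300}{226773} = \left(-442962\right) \left(- \frac{1}{126}\right) + 223300 \cdot \frac{1}{226773} = \frac{24609}{7} + \frac{223300}{226773} = \frac{5582219857}{1587411}$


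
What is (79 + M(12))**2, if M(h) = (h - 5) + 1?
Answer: 7569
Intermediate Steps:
M(h) = -4 + h (M(h) = (-5 + h) + 1 = -4 + h)
(79 + M(12))**2 = (79 + (-4 + 12))**2 = (79 + 8)**2 = 87**2 = 7569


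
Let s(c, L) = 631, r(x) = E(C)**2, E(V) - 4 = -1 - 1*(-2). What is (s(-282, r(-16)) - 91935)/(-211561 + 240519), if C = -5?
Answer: -45652/14479 ≈ -3.1530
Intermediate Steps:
E(V) = 5 (E(V) = 4 + (-1 - 1*(-2)) = 4 + (-1 + 2) = 4 + 1 = 5)
r(x) = 25 (r(x) = 5**2 = 25)
(s(-282, r(-16)) - 91935)/(-211561 + 240519) = (631 - 91935)/(-211561 + 240519) = -91304/28958 = -91304*1/28958 = -45652/14479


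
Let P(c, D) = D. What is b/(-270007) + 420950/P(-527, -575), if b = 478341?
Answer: -4557379709/6210161 ≈ -733.86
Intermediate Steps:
b/(-270007) + 420950/P(-527, -575) = 478341/(-270007) + 420950/(-575) = 478341*(-1/270007) + 420950*(-1/575) = -478341/270007 - 16838/23 = -4557379709/6210161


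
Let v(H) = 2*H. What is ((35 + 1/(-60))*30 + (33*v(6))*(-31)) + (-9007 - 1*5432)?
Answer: -51331/2 ≈ -25666.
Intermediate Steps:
((35 + 1/(-60))*30 + (33*v(6))*(-31)) + (-9007 - 1*5432) = ((35 + 1/(-60))*30 + (33*(2*6))*(-31)) + (-9007 - 1*5432) = ((35 - 1/60)*30 + (33*12)*(-31)) + (-9007 - 5432) = ((2099/60)*30 + 396*(-31)) - 14439 = (2099/2 - 12276) - 14439 = -22453/2 - 14439 = -51331/2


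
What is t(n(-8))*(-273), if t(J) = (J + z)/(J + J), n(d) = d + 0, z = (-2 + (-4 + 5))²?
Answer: -1911/16 ≈ -119.44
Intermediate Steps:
z = 1 (z = (-2 + 1)² = (-1)² = 1)
n(d) = d
t(J) = (1 + J)/(2*J) (t(J) = (J + 1)/(J + J) = (1 + J)/((2*J)) = (1 + J)*(1/(2*J)) = (1 + J)/(2*J))
t(n(-8))*(-273) = ((½)*(1 - 8)/(-8))*(-273) = ((½)*(-⅛)*(-7))*(-273) = (7/16)*(-273) = -1911/16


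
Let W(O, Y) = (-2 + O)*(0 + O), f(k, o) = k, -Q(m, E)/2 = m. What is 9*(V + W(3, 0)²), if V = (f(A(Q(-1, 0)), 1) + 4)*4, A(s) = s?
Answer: 297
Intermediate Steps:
Q(m, E) = -2*m
W(O, Y) = O*(-2 + O) (W(O, Y) = (-2 + O)*O = O*(-2 + O))
V = 24 (V = (-2*(-1) + 4)*4 = (2 + 4)*4 = 6*4 = 24)
9*(V + W(3, 0)²) = 9*(24 + (3*(-2 + 3))²) = 9*(24 + (3*1)²) = 9*(24 + 3²) = 9*(24 + 9) = 9*33 = 297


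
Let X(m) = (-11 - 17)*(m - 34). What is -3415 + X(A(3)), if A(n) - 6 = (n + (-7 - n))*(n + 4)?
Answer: -1259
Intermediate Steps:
A(n) = -22 - 7*n (A(n) = 6 + (n + (-7 - n))*(n + 4) = 6 - 7*(4 + n) = 6 + (-28 - 7*n) = -22 - 7*n)
X(m) = 952 - 28*m (X(m) = -28*(-34 + m) = 952 - 28*m)
-3415 + X(A(3)) = -3415 + (952 - 28*(-22 - 7*3)) = -3415 + (952 - 28*(-22 - 21)) = -3415 + (952 - 28*(-43)) = -3415 + (952 + 1204) = -3415 + 2156 = -1259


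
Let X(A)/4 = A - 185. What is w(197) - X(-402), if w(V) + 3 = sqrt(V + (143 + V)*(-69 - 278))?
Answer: 2345 + 3*I*sqrt(13087) ≈ 2345.0 + 343.2*I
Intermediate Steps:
X(A) = -740 + 4*A (X(A) = 4*(A - 185) = 4*(-185 + A) = -740 + 4*A)
w(V) = -3 + sqrt(-49621 - 346*V) (w(V) = -3 + sqrt(V + (143 + V)*(-69 - 278)) = -3 + sqrt(V + (143 + V)*(-347)) = -3 + sqrt(V + (-49621 - 347*V)) = -3 + sqrt(-49621 - 346*V))
w(197) - X(-402) = (-3 + sqrt(-49621 - 346*197)) - (-740 + 4*(-402)) = (-3 + sqrt(-49621 - 68162)) - (-740 - 1608) = (-3 + sqrt(-117783)) - 1*(-2348) = (-3 + 3*I*sqrt(13087)) + 2348 = 2345 + 3*I*sqrt(13087)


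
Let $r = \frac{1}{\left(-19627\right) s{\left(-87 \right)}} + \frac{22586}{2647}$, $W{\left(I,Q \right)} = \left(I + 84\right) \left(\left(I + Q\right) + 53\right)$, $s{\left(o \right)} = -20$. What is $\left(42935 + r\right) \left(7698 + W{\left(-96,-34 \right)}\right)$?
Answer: $\frac{192359504810559357}{519526690} \approx 3.7026 \cdot 10^{8}$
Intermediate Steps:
$W{\left(I,Q \right)} = \left(84 + I\right) \left(53 + I + Q\right)$
$r = \frac{8865911087}{1039053380}$ ($r = \frac{1}{\left(-19627\right) \left(-20\right)} + \frac{22586}{2647} = \left(- \frac{1}{19627}\right) \left(- \frac{1}{20}\right) + 22586 \cdot \frac{1}{2647} = \frac{1}{392540} + \frac{22586}{2647} = \frac{8865911087}{1039053380} \approx 8.5327$)
$\left(42935 + r\right) \left(7698 + W{\left(-96,-34 \right)}\right) = \left(42935 + \frac{8865911087}{1039053380}\right) \left(7698 + \left(4452 + \left(-96\right)^{2} + 84 \left(-34\right) + 137 \left(-96\right) - -3264\right)\right) = \frac{44620622781387 \left(7698 + \left(4452 + 9216 - 2856 - 13152 + 3264\right)\right)}{1039053380} = \frac{44620622781387 \left(7698 + 924\right)}{1039053380} = \frac{44620622781387}{1039053380} \cdot 8622 = \frac{192359504810559357}{519526690}$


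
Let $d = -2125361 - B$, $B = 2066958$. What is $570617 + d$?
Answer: $-3621702$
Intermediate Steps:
$d = -4192319$ ($d = -2125361 - 2066958 = -4192319$)
$570617 + d = 570617 - 4192319 = -3621702$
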